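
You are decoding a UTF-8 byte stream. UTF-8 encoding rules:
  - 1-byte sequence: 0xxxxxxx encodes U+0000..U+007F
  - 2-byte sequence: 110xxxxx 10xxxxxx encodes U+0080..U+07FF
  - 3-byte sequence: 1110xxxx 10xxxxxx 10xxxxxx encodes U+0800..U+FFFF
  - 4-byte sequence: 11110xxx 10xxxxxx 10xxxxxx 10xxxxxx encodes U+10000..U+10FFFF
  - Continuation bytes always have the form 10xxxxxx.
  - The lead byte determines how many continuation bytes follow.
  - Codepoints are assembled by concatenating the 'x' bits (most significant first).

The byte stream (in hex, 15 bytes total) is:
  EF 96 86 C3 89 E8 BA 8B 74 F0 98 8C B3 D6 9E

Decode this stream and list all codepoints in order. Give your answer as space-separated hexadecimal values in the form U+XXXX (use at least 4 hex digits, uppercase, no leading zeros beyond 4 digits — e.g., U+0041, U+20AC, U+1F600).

Byte[0]=EF: 3-byte lead, need 2 cont bytes. acc=0xF
Byte[1]=96: continuation. acc=(acc<<6)|0x16=0x3D6
Byte[2]=86: continuation. acc=(acc<<6)|0x06=0xF586
Completed: cp=U+F586 (starts at byte 0)
Byte[3]=C3: 2-byte lead, need 1 cont bytes. acc=0x3
Byte[4]=89: continuation. acc=(acc<<6)|0x09=0xC9
Completed: cp=U+00C9 (starts at byte 3)
Byte[5]=E8: 3-byte lead, need 2 cont bytes. acc=0x8
Byte[6]=BA: continuation. acc=(acc<<6)|0x3A=0x23A
Byte[7]=8B: continuation. acc=(acc<<6)|0x0B=0x8E8B
Completed: cp=U+8E8B (starts at byte 5)
Byte[8]=74: 1-byte ASCII. cp=U+0074
Byte[9]=F0: 4-byte lead, need 3 cont bytes. acc=0x0
Byte[10]=98: continuation. acc=(acc<<6)|0x18=0x18
Byte[11]=8C: continuation. acc=(acc<<6)|0x0C=0x60C
Byte[12]=B3: continuation. acc=(acc<<6)|0x33=0x18333
Completed: cp=U+18333 (starts at byte 9)
Byte[13]=D6: 2-byte lead, need 1 cont bytes. acc=0x16
Byte[14]=9E: continuation. acc=(acc<<6)|0x1E=0x59E
Completed: cp=U+059E (starts at byte 13)

Answer: U+F586 U+00C9 U+8E8B U+0074 U+18333 U+059E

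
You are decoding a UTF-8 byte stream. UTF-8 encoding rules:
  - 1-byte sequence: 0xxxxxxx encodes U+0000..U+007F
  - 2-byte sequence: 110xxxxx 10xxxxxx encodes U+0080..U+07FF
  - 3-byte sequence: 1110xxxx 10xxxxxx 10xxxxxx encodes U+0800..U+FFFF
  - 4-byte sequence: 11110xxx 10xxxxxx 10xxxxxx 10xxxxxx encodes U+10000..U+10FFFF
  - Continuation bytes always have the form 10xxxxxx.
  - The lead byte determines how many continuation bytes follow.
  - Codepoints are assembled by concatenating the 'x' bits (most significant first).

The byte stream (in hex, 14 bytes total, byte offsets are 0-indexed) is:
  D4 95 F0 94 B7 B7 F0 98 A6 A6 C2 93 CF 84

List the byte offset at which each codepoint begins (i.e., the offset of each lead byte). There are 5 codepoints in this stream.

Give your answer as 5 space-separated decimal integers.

Byte[0]=D4: 2-byte lead, need 1 cont bytes. acc=0x14
Byte[1]=95: continuation. acc=(acc<<6)|0x15=0x515
Completed: cp=U+0515 (starts at byte 0)
Byte[2]=F0: 4-byte lead, need 3 cont bytes. acc=0x0
Byte[3]=94: continuation. acc=(acc<<6)|0x14=0x14
Byte[4]=B7: continuation. acc=(acc<<6)|0x37=0x537
Byte[5]=B7: continuation. acc=(acc<<6)|0x37=0x14DF7
Completed: cp=U+14DF7 (starts at byte 2)
Byte[6]=F0: 4-byte lead, need 3 cont bytes. acc=0x0
Byte[7]=98: continuation. acc=(acc<<6)|0x18=0x18
Byte[8]=A6: continuation. acc=(acc<<6)|0x26=0x626
Byte[9]=A6: continuation. acc=(acc<<6)|0x26=0x189A6
Completed: cp=U+189A6 (starts at byte 6)
Byte[10]=C2: 2-byte lead, need 1 cont bytes. acc=0x2
Byte[11]=93: continuation. acc=(acc<<6)|0x13=0x93
Completed: cp=U+0093 (starts at byte 10)
Byte[12]=CF: 2-byte lead, need 1 cont bytes. acc=0xF
Byte[13]=84: continuation. acc=(acc<<6)|0x04=0x3C4
Completed: cp=U+03C4 (starts at byte 12)

Answer: 0 2 6 10 12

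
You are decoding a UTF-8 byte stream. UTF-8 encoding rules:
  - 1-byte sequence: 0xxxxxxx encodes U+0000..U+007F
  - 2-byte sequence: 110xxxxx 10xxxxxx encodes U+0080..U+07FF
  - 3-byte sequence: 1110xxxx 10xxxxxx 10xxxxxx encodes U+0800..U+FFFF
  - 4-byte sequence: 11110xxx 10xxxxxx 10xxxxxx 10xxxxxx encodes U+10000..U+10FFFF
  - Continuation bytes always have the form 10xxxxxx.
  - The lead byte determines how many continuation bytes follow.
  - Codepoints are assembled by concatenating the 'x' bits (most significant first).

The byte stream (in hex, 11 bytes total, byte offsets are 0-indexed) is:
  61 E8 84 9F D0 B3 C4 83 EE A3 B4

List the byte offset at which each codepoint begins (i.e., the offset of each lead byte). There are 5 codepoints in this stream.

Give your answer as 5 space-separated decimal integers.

Byte[0]=61: 1-byte ASCII. cp=U+0061
Byte[1]=E8: 3-byte lead, need 2 cont bytes. acc=0x8
Byte[2]=84: continuation. acc=(acc<<6)|0x04=0x204
Byte[3]=9F: continuation. acc=(acc<<6)|0x1F=0x811F
Completed: cp=U+811F (starts at byte 1)
Byte[4]=D0: 2-byte lead, need 1 cont bytes. acc=0x10
Byte[5]=B3: continuation. acc=(acc<<6)|0x33=0x433
Completed: cp=U+0433 (starts at byte 4)
Byte[6]=C4: 2-byte lead, need 1 cont bytes. acc=0x4
Byte[7]=83: continuation. acc=(acc<<6)|0x03=0x103
Completed: cp=U+0103 (starts at byte 6)
Byte[8]=EE: 3-byte lead, need 2 cont bytes. acc=0xE
Byte[9]=A3: continuation. acc=(acc<<6)|0x23=0x3A3
Byte[10]=B4: continuation. acc=(acc<<6)|0x34=0xE8F4
Completed: cp=U+E8F4 (starts at byte 8)

Answer: 0 1 4 6 8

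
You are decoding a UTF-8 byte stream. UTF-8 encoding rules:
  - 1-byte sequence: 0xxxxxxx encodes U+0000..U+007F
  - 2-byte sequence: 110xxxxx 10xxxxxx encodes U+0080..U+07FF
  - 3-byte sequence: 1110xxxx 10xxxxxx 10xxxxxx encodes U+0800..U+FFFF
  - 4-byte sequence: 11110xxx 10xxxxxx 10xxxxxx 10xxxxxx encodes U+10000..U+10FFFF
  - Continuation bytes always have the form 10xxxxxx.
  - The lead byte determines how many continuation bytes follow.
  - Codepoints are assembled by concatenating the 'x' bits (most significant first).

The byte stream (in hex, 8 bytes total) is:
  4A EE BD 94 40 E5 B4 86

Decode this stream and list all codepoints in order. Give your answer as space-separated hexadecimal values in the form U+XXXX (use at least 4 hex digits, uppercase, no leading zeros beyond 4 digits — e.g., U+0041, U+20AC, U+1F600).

Byte[0]=4A: 1-byte ASCII. cp=U+004A
Byte[1]=EE: 3-byte lead, need 2 cont bytes. acc=0xE
Byte[2]=BD: continuation. acc=(acc<<6)|0x3D=0x3BD
Byte[3]=94: continuation. acc=(acc<<6)|0x14=0xEF54
Completed: cp=U+EF54 (starts at byte 1)
Byte[4]=40: 1-byte ASCII. cp=U+0040
Byte[5]=E5: 3-byte lead, need 2 cont bytes. acc=0x5
Byte[6]=B4: continuation. acc=(acc<<6)|0x34=0x174
Byte[7]=86: continuation. acc=(acc<<6)|0x06=0x5D06
Completed: cp=U+5D06 (starts at byte 5)

Answer: U+004A U+EF54 U+0040 U+5D06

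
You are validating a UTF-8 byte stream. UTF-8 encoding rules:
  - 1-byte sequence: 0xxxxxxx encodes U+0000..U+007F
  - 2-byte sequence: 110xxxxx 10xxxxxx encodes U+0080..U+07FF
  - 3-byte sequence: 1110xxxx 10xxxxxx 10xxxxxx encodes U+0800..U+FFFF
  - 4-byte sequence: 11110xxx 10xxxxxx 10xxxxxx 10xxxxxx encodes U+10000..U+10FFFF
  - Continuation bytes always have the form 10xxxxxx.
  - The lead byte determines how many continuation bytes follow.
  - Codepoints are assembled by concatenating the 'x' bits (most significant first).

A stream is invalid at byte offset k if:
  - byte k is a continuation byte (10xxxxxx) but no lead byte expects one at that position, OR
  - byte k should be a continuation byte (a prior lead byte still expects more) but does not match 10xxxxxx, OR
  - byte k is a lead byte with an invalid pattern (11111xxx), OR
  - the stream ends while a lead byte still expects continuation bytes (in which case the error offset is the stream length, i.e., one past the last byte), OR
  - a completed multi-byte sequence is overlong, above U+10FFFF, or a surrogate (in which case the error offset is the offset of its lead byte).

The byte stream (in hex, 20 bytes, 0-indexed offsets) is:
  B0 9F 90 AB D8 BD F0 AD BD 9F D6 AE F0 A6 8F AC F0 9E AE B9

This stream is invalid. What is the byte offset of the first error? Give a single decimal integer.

Byte[0]=B0: INVALID lead byte (not 0xxx/110x/1110/11110)

Answer: 0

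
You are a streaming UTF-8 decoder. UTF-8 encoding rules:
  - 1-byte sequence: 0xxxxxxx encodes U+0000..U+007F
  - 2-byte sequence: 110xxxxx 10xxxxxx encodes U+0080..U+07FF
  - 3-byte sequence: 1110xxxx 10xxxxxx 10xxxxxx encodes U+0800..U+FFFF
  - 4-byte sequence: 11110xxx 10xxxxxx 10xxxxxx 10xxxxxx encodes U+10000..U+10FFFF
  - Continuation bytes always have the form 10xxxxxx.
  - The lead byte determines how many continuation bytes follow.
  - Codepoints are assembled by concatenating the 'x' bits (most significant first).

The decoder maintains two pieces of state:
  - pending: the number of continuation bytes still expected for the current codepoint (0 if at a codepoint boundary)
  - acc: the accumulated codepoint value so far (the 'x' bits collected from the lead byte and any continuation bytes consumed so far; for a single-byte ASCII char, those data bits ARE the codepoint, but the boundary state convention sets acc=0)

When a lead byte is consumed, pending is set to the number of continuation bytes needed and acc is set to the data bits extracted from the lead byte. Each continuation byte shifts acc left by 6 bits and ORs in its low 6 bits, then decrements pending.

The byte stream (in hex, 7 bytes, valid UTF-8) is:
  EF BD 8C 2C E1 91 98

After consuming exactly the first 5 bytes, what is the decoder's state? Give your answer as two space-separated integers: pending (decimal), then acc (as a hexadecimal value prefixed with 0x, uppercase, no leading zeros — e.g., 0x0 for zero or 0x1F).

Byte[0]=EF: 3-byte lead. pending=2, acc=0xF
Byte[1]=BD: continuation. acc=(acc<<6)|0x3D=0x3FD, pending=1
Byte[2]=8C: continuation. acc=(acc<<6)|0x0C=0xFF4C, pending=0
Byte[3]=2C: 1-byte. pending=0, acc=0x0
Byte[4]=E1: 3-byte lead. pending=2, acc=0x1

Answer: 2 0x1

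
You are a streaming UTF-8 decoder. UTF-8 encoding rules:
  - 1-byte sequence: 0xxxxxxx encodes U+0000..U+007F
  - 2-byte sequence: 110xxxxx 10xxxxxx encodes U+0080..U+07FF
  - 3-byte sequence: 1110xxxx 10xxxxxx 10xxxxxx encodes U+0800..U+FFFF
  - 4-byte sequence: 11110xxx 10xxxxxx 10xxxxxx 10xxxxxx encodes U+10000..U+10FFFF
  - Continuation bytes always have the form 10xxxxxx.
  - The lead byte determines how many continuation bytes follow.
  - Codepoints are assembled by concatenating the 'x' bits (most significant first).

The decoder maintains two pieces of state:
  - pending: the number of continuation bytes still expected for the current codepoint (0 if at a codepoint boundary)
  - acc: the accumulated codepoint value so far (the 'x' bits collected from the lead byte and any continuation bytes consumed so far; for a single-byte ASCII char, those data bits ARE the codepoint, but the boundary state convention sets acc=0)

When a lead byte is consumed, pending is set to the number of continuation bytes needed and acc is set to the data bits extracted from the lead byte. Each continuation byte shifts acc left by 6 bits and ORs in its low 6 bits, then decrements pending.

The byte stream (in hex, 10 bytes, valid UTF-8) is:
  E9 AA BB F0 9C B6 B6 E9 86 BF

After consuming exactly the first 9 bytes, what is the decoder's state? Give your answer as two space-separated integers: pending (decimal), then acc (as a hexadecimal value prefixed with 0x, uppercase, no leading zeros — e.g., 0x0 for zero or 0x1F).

Byte[0]=E9: 3-byte lead. pending=2, acc=0x9
Byte[1]=AA: continuation. acc=(acc<<6)|0x2A=0x26A, pending=1
Byte[2]=BB: continuation. acc=(acc<<6)|0x3B=0x9ABB, pending=0
Byte[3]=F0: 4-byte lead. pending=3, acc=0x0
Byte[4]=9C: continuation. acc=(acc<<6)|0x1C=0x1C, pending=2
Byte[5]=B6: continuation. acc=(acc<<6)|0x36=0x736, pending=1
Byte[6]=B6: continuation. acc=(acc<<6)|0x36=0x1CDB6, pending=0
Byte[7]=E9: 3-byte lead. pending=2, acc=0x9
Byte[8]=86: continuation. acc=(acc<<6)|0x06=0x246, pending=1

Answer: 1 0x246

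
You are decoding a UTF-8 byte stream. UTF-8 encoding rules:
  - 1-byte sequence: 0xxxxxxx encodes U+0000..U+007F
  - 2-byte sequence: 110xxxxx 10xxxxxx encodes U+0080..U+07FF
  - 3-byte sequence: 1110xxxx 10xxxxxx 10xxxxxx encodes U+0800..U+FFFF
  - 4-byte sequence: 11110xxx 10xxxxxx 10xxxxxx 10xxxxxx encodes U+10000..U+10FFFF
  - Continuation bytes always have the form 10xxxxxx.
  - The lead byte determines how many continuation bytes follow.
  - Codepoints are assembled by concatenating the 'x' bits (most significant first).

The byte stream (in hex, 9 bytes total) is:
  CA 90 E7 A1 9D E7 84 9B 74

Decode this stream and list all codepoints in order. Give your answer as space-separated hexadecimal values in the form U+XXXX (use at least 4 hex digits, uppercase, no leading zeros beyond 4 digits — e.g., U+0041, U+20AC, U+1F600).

Answer: U+0290 U+785D U+711B U+0074

Derivation:
Byte[0]=CA: 2-byte lead, need 1 cont bytes. acc=0xA
Byte[1]=90: continuation. acc=(acc<<6)|0x10=0x290
Completed: cp=U+0290 (starts at byte 0)
Byte[2]=E7: 3-byte lead, need 2 cont bytes. acc=0x7
Byte[3]=A1: continuation. acc=(acc<<6)|0x21=0x1E1
Byte[4]=9D: continuation. acc=(acc<<6)|0x1D=0x785D
Completed: cp=U+785D (starts at byte 2)
Byte[5]=E7: 3-byte lead, need 2 cont bytes. acc=0x7
Byte[6]=84: continuation. acc=(acc<<6)|0x04=0x1C4
Byte[7]=9B: continuation. acc=(acc<<6)|0x1B=0x711B
Completed: cp=U+711B (starts at byte 5)
Byte[8]=74: 1-byte ASCII. cp=U+0074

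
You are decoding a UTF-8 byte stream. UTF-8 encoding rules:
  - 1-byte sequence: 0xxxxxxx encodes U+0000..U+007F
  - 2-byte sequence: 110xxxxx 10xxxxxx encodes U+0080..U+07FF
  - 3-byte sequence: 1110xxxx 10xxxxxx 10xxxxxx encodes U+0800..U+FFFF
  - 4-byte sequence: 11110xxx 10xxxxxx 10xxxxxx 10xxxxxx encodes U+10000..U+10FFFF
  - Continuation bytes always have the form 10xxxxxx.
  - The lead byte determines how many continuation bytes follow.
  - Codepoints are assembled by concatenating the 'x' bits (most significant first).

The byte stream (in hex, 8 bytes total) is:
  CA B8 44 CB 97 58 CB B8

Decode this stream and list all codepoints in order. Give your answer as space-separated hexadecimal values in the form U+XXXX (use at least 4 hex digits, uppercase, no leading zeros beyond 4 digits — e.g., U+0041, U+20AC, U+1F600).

Byte[0]=CA: 2-byte lead, need 1 cont bytes. acc=0xA
Byte[1]=B8: continuation. acc=(acc<<6)|0x38=0x2B8
Completed: cp=U+02B8 (starts at byte 0)
Byte[2]=44: 1-byte ASCII. cp=U+0044
Byte[3]=CB: 2-byte lead, need 1 cont bytes. acc=0xB
Byte[4]=97: continuation. acc=(acc<<6)|0x17=0x2D7
Completed: cp=U+02D7 (starts at byte 3)
Byte[5]=58: 1-byte ASCII. cp=U+0058
Byte[6]=CB: 2-byte lead, need 1 cont bytes. acc=0xB
Byte[7]=B8: continuation. acc=(acc<<6)|0x38=0x2F8
Completed: cp=U+02F8 (starts at byte 6)

Answer: U+02B8 U+0044 U+02D7 U+0058 U+02F8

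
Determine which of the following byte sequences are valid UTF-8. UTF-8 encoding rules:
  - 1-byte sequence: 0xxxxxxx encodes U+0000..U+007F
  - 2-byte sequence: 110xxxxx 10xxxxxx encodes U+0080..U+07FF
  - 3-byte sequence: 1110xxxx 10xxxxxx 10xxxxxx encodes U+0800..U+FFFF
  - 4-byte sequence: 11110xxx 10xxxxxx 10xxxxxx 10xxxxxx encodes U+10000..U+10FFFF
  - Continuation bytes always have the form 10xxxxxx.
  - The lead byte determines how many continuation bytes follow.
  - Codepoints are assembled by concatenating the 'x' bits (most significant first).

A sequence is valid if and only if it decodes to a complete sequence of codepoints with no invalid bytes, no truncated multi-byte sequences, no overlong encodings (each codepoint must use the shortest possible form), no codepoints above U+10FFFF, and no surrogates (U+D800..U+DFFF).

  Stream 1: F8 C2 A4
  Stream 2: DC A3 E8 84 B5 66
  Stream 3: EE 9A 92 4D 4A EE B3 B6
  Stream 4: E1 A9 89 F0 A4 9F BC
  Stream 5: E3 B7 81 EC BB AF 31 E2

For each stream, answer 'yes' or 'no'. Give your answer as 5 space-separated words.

Answer: no yes yes yes no

Derivation:
Stream 1: error at byte offset 0. INVALID
Stream 2: decodes cleanly. VALID
Stream 3: decodes cleanly. VALID
Stream 4: decodes cleanly. VALID
Stream 5: error at byte offset 8. INVALID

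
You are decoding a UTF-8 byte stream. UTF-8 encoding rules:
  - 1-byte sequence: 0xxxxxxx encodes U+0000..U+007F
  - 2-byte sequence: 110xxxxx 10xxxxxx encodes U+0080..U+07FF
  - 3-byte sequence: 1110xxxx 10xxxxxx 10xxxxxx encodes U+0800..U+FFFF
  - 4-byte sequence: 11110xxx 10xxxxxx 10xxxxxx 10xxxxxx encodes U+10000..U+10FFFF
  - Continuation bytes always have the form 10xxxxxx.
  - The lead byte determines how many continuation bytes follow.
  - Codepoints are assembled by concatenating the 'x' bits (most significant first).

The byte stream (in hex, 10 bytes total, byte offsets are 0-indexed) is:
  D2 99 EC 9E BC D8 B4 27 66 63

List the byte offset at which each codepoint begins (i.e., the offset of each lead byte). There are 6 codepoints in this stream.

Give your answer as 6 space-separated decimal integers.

Answer: 0 2 5 7 8 9

Derivation:
Byte[0]=D2: 2-byte lead, need 1 cont bytes. acc=0x12
Byte[1]=99: continuation. acc=(acc<<6)|0x19=0x499
Completed: cp=U+0499 (starts at byte 0)
Byte[2]=EC: 3-byte lead, need 2 cont bytes. acc=0xC
Byte[3]=9E: continuation. acc=(acc<<6)|0x1E=0x31E
Byte[4]=BC: continuation. acc=(acc<<6)|0x3C=0xC7BC
Completed: cp=U+C7BC (starts at byte 2)
Byte[5]=D8: 2-byte lead, need 1 cont bytes. acc=0x18
Byte[6]=B4: continuation. acc=(acc<<6)|0x34=0x634
Completed: cp=U+0634 (starts at byte 5)
Byte[7]=27: 1-byte ASCII. cp=U+0027
Byte[8]=66: 1-byte ASCII. cp=U+0066
Byte[9]=63: 1-byte ASCII. cp=U+0063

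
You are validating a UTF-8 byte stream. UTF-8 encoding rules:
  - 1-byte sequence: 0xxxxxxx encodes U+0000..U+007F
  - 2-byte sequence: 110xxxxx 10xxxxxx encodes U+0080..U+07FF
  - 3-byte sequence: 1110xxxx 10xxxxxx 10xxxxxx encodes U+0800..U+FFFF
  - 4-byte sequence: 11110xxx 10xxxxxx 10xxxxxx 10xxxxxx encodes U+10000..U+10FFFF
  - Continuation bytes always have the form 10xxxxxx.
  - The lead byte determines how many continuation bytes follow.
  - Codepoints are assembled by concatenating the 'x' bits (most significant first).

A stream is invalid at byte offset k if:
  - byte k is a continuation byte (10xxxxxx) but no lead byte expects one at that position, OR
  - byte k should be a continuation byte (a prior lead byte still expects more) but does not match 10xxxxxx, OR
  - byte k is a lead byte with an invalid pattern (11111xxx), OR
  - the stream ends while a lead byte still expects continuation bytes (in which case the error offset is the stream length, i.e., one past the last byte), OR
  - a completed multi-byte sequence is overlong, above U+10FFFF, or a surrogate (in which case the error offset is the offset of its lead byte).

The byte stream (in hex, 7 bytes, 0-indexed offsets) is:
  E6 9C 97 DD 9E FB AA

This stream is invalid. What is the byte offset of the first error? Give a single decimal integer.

Answer: 5

Derivation:
Byte[0]=E6: 3-byte lead, need 2 cont bytes. acc=0x6
Byte[1]=9C: continuation. acc=(acc<<6)|0x1C=0x19C
Byte[2]=97: continuation. acc=(acc<<6)|0x17=0x6717
Completed: cp=U+6717 (starts at byte 0)
Byte[3]=DD: 2-byte lead, need 1 cont bytes. acc=0x1D
Byte[4]=9E: continuation. acc=(acc<<6)|0x1E=0x75E
Completed: cp=U+075E (starts at byte 3)
Byte[5]=FB: INVALID lead byte (not 0xxx/110x/1110/11110)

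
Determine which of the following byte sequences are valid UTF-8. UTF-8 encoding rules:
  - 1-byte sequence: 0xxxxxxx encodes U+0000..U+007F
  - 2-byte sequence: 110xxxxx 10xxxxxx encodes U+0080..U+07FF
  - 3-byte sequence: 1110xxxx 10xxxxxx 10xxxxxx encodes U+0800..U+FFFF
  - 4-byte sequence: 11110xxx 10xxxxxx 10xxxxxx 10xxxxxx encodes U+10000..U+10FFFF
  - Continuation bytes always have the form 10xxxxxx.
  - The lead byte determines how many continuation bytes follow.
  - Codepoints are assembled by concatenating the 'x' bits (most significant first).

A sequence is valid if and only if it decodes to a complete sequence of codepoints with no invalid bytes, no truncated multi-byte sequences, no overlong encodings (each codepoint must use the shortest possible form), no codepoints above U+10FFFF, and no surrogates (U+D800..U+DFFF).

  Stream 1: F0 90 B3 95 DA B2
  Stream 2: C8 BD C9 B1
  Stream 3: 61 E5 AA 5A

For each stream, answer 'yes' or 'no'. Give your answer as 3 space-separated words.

Stream 1: decodes cleanly. VALID
Stream 2: decodes cleanly. VALID
Stream 3: error at byte offset 3. INVALID

Answer: yes yes no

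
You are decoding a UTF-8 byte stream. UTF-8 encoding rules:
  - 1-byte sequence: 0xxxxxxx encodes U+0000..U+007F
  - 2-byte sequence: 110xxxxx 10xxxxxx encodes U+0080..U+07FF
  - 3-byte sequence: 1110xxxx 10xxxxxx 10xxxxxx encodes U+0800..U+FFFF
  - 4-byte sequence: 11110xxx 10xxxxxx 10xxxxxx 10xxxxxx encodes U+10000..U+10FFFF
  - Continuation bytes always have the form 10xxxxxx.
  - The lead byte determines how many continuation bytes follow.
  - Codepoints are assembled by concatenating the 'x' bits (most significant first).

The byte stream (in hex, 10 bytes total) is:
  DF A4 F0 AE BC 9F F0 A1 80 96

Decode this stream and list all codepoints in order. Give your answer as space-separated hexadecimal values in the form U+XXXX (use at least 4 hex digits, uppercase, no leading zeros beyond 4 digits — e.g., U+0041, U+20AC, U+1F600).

Byte[0]=DF: 2-byte lead, need 1 cont bytes. acc=0x1F
Byte[1]=A4: continuation. acc=(acc<<6)|0x24=0x7E4
Completed: cp=U+07E4 (starts at byte 0)
Byte[2]=F0: 4-byte lead, need 3 cont bytes. acc=0x0
Byte[3]=AE: continuation. acc=(acc<<6)|0x2E=0x2E
Byte[4]=BC: continuation. acc=(acc<<6)|0x3C=0xBBC
Byte[5]=9F: continuation. acc=(acc<<6)|0x1F=0x2EF1F
Completed: cp=U+2EF1F (starts at byte 2)
Byte[6]=F0: 4-byte lead, need 3 cont bytes. acc=0x0
Byte[7]=A1: continuation. acc=(acc<<6)|0x21=0x21
Byte[8]=80: continuation. acc=(acc<<6)|0x00=0x840
Byte[9]=96: continuation. acc=(acc<<6)|0x16=0x21016
Completed: cp=U+21016 (starts at byte 6)

Answer: U+07E4 U+2EF1F U+21016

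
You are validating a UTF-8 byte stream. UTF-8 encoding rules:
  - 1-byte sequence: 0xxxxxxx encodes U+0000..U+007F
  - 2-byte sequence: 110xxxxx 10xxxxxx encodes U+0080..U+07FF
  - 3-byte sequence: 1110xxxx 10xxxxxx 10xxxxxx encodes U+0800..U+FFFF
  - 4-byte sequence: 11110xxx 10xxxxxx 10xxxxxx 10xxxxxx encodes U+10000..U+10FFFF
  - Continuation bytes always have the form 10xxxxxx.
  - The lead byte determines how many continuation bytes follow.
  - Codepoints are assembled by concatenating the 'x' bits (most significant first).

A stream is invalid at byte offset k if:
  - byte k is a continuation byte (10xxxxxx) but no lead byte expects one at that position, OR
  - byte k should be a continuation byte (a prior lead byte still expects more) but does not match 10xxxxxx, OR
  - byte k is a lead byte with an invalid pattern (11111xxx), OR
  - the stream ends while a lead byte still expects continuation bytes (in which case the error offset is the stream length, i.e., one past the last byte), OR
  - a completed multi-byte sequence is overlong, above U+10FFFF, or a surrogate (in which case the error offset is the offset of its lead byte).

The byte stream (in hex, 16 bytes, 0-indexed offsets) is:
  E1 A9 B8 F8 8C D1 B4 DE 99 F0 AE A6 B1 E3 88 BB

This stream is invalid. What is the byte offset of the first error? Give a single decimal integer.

Answer: 3

Derivation:
Byte[0]=E1: 3-byte lead, need 2 cont bytes. acc=0x1
Byte[1]=A9: continuation. acc=(acc<<6)|0x29=0x69
Byte[2]=B8: continuation. acc=(acc<<6)|0x38=0x1A78
Completed: cp=U+1A78 (starts at byte 0)
Byte[3]=F8: INVALID lead byte (not 0xxx/110x/1110/11110)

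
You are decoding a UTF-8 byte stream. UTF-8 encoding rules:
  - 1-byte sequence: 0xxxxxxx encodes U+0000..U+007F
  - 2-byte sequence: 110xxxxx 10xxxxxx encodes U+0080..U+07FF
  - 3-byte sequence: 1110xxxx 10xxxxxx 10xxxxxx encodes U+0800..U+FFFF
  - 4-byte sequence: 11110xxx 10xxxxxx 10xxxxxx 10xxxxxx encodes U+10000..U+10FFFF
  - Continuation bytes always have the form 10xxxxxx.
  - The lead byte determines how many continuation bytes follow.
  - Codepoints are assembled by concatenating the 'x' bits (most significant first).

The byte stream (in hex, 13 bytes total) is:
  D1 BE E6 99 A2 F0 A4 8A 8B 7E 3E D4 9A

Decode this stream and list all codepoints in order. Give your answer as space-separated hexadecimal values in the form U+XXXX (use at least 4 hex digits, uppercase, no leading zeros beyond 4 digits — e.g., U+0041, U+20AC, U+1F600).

Byte[0]=D1: 2-byte lead, need 1 cont bytes. acc=0x11
Byte[1]=BE: continuation. acc=(acc<<6)|0x3E=0x47E
Completed: cp=U+047E (starts at byte 0)
Byte[2]=E6: 3-byte lead, need 2 cont bytes. acc=0x6
Byte[3]=99: continuation. acc=(acc<<6)|0x19=0x199
Byte[4]=A2: continuation. acc=(acc<<6)|0x22=0x6662
Completed: cp=U+6662 (starts at byte 2)
Byte[5]=F0: 4-byte lead, need 3 cont bytes. acc=0x0
Byte[6]=A4: continuation. acc=(acc<<6)|0x24=0x24
Byte[7]=8A: continuation. acc=(acc<<6)|0x0A=0x90A
Byte[8]=8B: continuation. acc=(acc<<6)|0x0B=0x2428B
Completed: cp=U+2428B (starts at byte 5)
Byte[9]=7E: 1-byte ASCII. cp=U+007E
Byte[10]=3E: 1-byte ASCII. cp=U+003E
Byte[11]=D4: 2-byte lead, need 1 cont bytes. acc=0x14
Byte[12]=9A: continuation. acc=(acc<<6)|0x1A=0x51A
Completed: cp=U+051A (starts at byte 11)

Answer: U+047E U+6662 U+2428B U+007E U+003E U+051A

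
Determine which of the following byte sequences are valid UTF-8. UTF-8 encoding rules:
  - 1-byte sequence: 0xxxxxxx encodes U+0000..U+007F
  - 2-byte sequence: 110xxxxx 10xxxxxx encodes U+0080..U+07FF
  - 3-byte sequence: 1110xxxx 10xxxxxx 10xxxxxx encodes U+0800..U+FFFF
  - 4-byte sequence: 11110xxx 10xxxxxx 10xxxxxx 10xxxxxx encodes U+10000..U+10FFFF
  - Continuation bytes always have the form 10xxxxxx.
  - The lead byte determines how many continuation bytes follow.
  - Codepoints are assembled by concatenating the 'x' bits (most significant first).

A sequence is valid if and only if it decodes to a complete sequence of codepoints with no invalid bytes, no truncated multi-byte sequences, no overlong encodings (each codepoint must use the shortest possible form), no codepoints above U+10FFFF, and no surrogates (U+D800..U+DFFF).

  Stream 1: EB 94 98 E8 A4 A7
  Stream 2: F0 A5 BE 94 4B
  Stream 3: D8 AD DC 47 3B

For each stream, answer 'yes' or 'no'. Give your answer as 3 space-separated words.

Stream 1: decodes cleanly. VALID
Stream 2: decodes cleanly. VALID
Stream 3: error at byte offset 3. INVALID

Answer: yes yes no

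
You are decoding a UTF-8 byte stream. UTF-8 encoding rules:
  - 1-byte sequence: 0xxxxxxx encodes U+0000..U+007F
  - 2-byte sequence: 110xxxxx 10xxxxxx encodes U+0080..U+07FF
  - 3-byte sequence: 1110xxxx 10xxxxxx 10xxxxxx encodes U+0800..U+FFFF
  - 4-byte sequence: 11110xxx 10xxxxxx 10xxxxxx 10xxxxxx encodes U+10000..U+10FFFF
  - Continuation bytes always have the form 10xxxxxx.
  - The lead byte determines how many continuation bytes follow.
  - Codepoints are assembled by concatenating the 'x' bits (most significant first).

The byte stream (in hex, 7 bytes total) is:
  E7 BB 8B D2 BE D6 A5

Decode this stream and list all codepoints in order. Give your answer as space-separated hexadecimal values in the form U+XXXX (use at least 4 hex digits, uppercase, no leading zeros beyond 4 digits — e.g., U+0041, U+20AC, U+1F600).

Byte[0]=E7: 3-byte lead, need 2 cont bytes. acc=0x7
Byte[1]=BB: continuation. acc=(acc<<6)|0x3B=0x1FB
Byte[2]=8B: continuation. acc=(acc<<6)|0x0B=0x7ECB
Completed: cp=U+7ECB (starts at byte 0)
Byte[3]=D2: 2-byte lead, need 1 cont bytes. acc=0x12
Byte[4]=BE: continuation. acc=(acc<<6)|0x3E=0x4BE
Completed: cp=U+04BE (starts at byte 3)
Byte[5]=D6: 2-byte lead, need 1 cont bytes. acc=0x16
Byte[6]=A5: continuation. acc=(acc<<6)|0x25=0x5A5
Completed: cp=U+05A5 (starts at byte 5)

Answer: U+7ECB U+04BE U+05A5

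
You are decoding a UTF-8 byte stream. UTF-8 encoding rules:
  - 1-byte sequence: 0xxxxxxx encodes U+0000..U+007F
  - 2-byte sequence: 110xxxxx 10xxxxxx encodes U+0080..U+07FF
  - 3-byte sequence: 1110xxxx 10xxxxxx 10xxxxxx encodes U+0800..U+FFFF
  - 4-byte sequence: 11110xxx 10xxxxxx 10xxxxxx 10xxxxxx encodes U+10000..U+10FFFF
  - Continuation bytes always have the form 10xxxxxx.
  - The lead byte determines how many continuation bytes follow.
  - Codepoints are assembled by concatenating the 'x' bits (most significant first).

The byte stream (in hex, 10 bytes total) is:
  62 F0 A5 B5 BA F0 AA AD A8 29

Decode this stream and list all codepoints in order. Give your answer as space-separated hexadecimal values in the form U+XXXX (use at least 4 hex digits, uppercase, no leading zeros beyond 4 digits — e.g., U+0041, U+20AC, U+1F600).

Byte[0]=62: 1-byte ASCII. cp=U+0062
Byte[1]=F0: 4-byte lead, need 3 cont bytes. acc=0x0
Byte[2]=A5: continuation. acc=(acc<<6)|0x25=0x25
Byte[3]=B5: continuation. acc=(acc<<6)|0x35=0x975
Byte[4]=BA: continuation. acc=(acc<<6)|0x3A=0x25D7A
Completed: cp=U+25D7A (starts at byte 1)
Byte[5]=F0: 4-byte lead, need 3 cont bytes. acc=0x0
Byte[6]=AA: continuation. acc=(acc<<6)|0x2A=0x2A
Byte[7]=AD: continuation. acc=(acc<<6)|0x2D=0xAAD
Byte[8]=A8: continuation. acc=(acc<<6)|0x28=0x2AB68
Completed: cp=U+2AB68 (starts at byte 5)
Byte[9]=29: 1-byte ASCII. cp=U+0029

Answer: U+0062 U+25D7A U+2AB68 U+0029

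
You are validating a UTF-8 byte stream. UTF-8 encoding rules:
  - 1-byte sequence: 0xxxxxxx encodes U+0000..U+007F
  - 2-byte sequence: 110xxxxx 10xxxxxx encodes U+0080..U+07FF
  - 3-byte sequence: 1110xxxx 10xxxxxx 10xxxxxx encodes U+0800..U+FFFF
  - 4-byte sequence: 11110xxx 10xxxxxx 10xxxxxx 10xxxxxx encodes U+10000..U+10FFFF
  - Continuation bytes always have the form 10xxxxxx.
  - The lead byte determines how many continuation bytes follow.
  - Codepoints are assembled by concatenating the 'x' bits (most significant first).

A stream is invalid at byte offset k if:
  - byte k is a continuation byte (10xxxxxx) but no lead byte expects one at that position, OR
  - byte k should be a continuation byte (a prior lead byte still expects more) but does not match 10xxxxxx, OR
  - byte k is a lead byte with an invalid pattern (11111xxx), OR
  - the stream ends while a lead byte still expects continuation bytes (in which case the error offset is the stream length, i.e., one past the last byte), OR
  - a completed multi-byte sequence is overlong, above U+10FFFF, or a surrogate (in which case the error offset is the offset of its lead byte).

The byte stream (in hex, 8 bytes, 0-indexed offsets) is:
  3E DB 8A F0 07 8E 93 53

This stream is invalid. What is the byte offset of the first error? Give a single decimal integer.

Answer: 4

Derivation:
Byte[0]=3E: 1-byte ASCII. cp=U+003E
Byte[1]=DB: 2-byte lead, need 1 cont bytes. acc=0x1B
Byte[2]=8A: continuation. acc=(acc<<6)|0x0A=0x6CA
Completed: cp=U+06CA (starts at byte 1)
Byte[3]=F0: 4-byte lead, need 3 cont bytes. acc=0x0
Byte[4]=07: expected 10xxxxxx continuation. INVALID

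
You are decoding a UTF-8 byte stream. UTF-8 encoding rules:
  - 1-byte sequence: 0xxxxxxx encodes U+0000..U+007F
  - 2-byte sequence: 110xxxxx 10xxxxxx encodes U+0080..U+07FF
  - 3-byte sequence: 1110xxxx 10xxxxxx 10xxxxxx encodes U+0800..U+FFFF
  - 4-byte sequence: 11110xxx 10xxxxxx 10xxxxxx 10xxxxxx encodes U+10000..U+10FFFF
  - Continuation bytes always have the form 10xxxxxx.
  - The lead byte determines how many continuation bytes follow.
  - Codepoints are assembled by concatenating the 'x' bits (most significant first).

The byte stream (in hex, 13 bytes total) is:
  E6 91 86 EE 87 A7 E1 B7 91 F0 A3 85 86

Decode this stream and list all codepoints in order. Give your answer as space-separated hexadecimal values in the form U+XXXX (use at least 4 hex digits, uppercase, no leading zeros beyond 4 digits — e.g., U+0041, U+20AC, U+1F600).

Byte[0]=E6: 3-byte lead, need 2 cont bytes. acc=0x6
Byte[1]=91: continuation. acc=(acc<<6)|0x11=0x191
Byte[2]=86: continuation. acc=(acc<<6)|0x06=0x6446
Completed: cp=U+6446 (starts at byte 0)
Byte[3]=EE: 3-byte lead, need 2 cont bytes. acc=0xE
Byte[4]=87: continuation. acc=(acc<<6)|0x07=0x387
Byte[5]=A7: continuation. acc=(acc<<6)|0x27=0xE1E7
Completed: cp=U+E1E7 (starts at byte 3)
Byte[6]=E1: 3-byte lead, need 2 cont bytes. acc=0x1
Byte[7]=B7: continuation. acc=(acc<<6)|0x37=0x77
Byte[8]=91: continuation. acc=(acc<<6)|0x11=0x1DD1
Completed: cp=U+1DD1 (starts at byte 6)
Byte[9]=F0: 4-byte lead, need 3 cont bytes. acc=0x0
Byte[10]=A3: continuation. acc=(acc<<6)|0x23=0x23
Byte[11]=85: continuation. acc=(acc<<6)|0x05=0x8C5
Byte[12]=86: continuation. acc=(acc<<6)|0x06=0x23146
Completed: cp=U+23146 (starts at byte 9)

Answer: U+6446 U+E1E7 U+1DD1 U+23146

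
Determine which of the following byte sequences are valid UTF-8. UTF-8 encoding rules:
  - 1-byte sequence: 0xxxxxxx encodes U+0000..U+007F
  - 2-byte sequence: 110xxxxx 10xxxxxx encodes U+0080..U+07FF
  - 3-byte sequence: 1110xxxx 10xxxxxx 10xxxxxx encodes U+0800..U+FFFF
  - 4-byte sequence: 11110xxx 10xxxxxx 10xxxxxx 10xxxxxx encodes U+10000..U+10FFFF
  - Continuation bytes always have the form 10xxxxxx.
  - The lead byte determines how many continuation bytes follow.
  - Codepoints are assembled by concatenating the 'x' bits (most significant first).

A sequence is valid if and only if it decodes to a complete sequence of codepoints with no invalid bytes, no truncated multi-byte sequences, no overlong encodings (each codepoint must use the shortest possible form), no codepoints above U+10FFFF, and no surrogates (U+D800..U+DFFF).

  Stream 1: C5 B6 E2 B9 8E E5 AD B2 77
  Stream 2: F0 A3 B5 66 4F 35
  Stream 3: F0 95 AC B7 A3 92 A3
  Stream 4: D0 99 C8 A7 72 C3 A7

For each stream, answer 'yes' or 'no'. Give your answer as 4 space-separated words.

Stream 1: decodes cleanly. VALID
Stream 2: error at byte offset 3. INVALID
Stream 3: error at byte offset 4. INVALID
Stream 4: decodes cleanly. VALID

Answer: yes no no yes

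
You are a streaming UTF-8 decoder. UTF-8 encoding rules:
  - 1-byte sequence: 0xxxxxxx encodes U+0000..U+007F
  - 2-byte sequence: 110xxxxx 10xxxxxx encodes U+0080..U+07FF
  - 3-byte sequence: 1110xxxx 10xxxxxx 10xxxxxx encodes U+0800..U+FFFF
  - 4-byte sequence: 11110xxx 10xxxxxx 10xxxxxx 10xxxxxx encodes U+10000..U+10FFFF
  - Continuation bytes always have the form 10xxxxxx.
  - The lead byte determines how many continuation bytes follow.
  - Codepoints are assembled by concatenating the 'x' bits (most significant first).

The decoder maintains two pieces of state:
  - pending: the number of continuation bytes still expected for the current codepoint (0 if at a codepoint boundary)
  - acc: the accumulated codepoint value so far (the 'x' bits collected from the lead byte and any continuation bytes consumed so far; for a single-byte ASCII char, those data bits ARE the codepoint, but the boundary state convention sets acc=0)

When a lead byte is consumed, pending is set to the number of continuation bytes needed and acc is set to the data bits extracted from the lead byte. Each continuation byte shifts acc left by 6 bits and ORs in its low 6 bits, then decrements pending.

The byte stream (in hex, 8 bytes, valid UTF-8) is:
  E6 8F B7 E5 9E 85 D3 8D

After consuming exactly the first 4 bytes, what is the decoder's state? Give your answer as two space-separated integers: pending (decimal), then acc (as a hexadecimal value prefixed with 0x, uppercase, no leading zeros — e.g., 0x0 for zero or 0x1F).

Answer: 2 0x5

Derivation:
Byte[0]=E6: 3-byte lead. pending=2, acc=0x6
Byte[1]=8F: continuation. acc=(acc<<6)|0x0F=0x18F, pending=1
Byte[2]=B7: continuation. acc=(acc<<6)|0x37=0x63F7, pending=0
Byte[3]=E5: 3-byte lead. pending=2, acc=0x5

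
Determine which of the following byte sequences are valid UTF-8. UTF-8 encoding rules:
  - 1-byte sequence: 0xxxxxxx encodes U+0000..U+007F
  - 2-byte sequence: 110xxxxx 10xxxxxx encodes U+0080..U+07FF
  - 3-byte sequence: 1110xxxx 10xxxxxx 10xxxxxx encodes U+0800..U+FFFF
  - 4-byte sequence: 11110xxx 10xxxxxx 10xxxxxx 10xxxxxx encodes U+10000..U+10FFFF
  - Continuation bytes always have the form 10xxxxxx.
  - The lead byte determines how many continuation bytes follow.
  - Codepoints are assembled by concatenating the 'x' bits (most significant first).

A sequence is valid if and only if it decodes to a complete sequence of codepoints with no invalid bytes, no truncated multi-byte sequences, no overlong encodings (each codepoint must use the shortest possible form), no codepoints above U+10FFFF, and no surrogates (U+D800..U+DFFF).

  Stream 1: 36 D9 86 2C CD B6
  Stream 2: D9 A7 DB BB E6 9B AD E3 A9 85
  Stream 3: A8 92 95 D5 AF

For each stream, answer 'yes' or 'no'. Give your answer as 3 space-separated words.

Answer: yes yes no

Derivation:
Stream 1: decodes cleanly. VALID
Stream 2: decodes cleanly. VALID
Stream 3: error at byte offset 0. INVALID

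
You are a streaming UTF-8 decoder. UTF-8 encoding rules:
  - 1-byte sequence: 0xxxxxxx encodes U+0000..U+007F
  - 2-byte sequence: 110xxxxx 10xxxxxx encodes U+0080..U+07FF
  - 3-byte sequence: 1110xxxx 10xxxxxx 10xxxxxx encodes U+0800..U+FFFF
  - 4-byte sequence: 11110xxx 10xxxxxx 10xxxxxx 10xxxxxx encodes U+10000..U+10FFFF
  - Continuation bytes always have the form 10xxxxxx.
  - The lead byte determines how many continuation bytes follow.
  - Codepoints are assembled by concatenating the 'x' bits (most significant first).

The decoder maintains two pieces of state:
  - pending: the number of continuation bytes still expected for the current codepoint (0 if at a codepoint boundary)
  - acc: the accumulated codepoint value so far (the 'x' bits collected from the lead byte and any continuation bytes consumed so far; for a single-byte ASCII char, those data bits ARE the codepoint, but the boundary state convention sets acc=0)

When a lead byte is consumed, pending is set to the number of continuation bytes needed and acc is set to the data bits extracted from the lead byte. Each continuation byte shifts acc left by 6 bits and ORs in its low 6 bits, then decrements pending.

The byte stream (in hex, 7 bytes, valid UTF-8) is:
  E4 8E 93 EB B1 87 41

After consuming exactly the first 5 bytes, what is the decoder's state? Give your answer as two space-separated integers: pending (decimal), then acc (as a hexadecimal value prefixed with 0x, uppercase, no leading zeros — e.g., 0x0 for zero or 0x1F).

Answer: 1 0x2F1

Derivation:
Byte[0]=E4: 3-byte lead. pending=2, acc=0x4
Byte[1]=8E: continuation. acc=(acc<<6)|0x0E=0x10E, pending=1
Byte[2]=93: continuation. acc=(acc<<6)|0x13=0x4393, pending=0
Byte[3]=EB: 3-byte lead. pending=2, acc=0xB
Byte[4]=B1: continuation. acc=(acc<<6)|0x31=0x2F1, pending=1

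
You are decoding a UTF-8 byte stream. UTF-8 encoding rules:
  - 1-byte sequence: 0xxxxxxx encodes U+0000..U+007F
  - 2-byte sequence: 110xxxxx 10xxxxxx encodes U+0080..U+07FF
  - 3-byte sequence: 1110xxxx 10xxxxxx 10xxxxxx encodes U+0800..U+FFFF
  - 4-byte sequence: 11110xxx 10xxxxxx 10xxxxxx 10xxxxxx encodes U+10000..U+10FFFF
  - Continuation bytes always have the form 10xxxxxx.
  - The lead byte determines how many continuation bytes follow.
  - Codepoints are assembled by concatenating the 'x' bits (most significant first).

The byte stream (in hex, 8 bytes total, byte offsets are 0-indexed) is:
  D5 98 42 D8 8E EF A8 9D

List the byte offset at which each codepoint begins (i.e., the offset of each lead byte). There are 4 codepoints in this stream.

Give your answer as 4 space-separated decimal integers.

Answer: 0 2 3 5

Derivation:
Byte[0]=D5: 2-byte lead, need 1 cont bytes. acc=0x15
Byte[1]=98: continuation. acc=(acc<<6)|0x18=0x558
Completed: cp=U+0558 (starts at byte 0)
Byte[2]=42: 1-byte ASCII. cp=U+0042
Byte[3]=D8: 2-byte lead, need 1 cont bytes. acc=0x18
Byte[4]=8E: continuation. acc=(acc<<6)|0x0E=0x60E
Completed: cp=U+060E (starts at byte 3)
Byte[5]=EF: 3-byte lead, need 2 cont bytes. acc=0xF
Byte[6]=A8: continuation. acc=(acc<<6)|0x28=0x3E8
Byte[7]=9D: continuation. acc=(acc<<6)|0x1D=0xFA1D
Completed: cp=U+FA1D (starts at byte 5)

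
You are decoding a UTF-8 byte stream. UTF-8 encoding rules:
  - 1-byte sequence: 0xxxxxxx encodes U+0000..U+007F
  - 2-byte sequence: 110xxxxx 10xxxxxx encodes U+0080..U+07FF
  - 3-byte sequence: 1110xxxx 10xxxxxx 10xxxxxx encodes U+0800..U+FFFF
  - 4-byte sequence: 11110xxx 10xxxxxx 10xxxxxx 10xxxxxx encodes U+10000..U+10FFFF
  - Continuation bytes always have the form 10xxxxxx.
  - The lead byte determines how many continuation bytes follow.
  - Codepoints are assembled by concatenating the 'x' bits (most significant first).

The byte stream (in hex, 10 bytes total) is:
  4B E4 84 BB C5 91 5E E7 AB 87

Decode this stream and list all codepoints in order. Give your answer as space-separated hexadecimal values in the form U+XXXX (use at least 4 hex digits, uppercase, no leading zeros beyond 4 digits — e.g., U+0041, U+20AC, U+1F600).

Answer: U+004B U+413B U+0151 U+005E U+7AC7

Derivation:
Byte[0]=4B: 1-byte ASCII. cp=U+004B
Byte[1]=E4: 3-byte lead, need 2 cont bytes. acc=0x4
Byte[2]=84: continuation. acc=(acc<<6)|0x04=0x104
Byte[3]=BB: continuation. acc=(acc<<6)|0x3B=0x413B
Completed: cp=U+413B (starts at byte 1)
Byte[4]=C5: 2-byte lead, need 1 cont bytes. acc=0x5
Byte[5]=91: continuation. acc=(acc<<6)|0x11=0x151
Completed: cp=U+0151 (starts at byte 4)
Byte[6]=5E: 1-byte ASCII. cp=U+005E
Byte[7]=E7: 3-byte lead, need 2 cont bytes. acc=0x7
Byte[8]=AB: continuation. acc=(acc<<6)|0x2B=0x1EB
Byte[9]=87: continuation. acc=(acc<<6)|0x07=0x7AC7
Completed: cp=U+7AC7 (starts at byte 7)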